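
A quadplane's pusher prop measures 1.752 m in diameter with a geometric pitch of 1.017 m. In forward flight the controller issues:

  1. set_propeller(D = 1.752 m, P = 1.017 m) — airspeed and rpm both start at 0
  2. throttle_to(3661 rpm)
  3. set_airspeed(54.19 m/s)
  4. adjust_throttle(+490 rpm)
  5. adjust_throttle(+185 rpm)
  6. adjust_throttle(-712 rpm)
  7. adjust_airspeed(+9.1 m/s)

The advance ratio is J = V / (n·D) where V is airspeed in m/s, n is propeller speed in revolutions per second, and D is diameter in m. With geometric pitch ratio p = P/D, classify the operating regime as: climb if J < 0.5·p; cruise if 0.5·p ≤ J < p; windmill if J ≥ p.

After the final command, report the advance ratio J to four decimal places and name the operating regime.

set_propeller: D = 1.752 m, P = 1.017 m (p = P/D = 0.580479); state ← (V=0, rpm=0)
throttle_to(3661): rpm ← 3661
set_airspeed(54.19): V ← 54.19 m/s
adjust_throttle(+490): rpm ← 3661 +490 = 4151
adjust_throttle(+185): rpm ← 4151 +185 = 4336
adjust_throttle(-712): rpm ← 4336 -712 = 3624
adjust_airspeed(+9.1): V ← 54.19 +9.1 = 63.29 m/s
final state: V = 63.29 m/s, rpm = 3624 → n = rpm/60 = 60.400000 rev/s
J = V / (n·D) = 63.29 / (60.400000 × 1.752) = 0.598087
regime bands: climb J<0.2902 | cruise [0.2902, 0.5805) | windmill J≥0.5805
J = 0.5981 → windmill

J = 0.5981, regime = windmill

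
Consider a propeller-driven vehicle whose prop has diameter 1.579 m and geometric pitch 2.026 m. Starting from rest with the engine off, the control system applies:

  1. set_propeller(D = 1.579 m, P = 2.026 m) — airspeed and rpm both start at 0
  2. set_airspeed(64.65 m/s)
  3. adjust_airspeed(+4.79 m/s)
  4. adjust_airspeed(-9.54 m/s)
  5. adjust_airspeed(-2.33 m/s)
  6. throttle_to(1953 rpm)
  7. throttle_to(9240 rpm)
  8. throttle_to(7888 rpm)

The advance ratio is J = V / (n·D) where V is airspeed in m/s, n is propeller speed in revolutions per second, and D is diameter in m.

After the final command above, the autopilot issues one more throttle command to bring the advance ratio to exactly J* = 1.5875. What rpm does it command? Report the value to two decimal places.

rpm = 1378.01

set_propeller: D = 1.579 m, P = 2.026 m (p = P/D = 1.283091); state ← (V=0, rpm=0)
set_airspeed(64.65): V ← 64.65 m/s
adjust_airspeed(+4.79): V ← 64.65 +4.79 = 69.44 m/s
adjust_airspeed(-9.54): V ← 69.44 -9.54 = 59.9 m/s
adjust_airspeed(-2.33): V ← 59.9 -2.33 = 57.57 m/s
throttle_to(1953): rpm ← 1953
throttle_to(9240): rpm ← 9240
throttle_to(7888): rpm ← 7888
final state: V = 57.57 m/s, rpm = 7888 → n = rpm/60 = 131.466667 rev/s
target J* = 1.5875; solve J* = V/(n·D) for n: n = V/(J*·D) = 57.57/(1.5875 × 1.579) = 22.966793 rev/s
rpm = 60·n = 1378.007610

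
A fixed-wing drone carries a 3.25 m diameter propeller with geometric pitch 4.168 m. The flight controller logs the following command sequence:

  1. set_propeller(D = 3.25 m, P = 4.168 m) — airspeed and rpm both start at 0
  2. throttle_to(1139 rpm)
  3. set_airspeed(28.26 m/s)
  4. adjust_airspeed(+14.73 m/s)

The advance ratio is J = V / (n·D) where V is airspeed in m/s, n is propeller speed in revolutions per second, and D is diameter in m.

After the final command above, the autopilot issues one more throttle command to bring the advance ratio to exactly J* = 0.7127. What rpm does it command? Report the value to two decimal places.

set_propeller: D = 3.25 m, P = 4.168 m (p = P/D = 1.282462); state ← (V=0, rpm=0)
throttle_to(1139): rpm ← 1139
set_airspeed(28.26): V ← 28.26 m/s
adjust_airspeed(+14.73): V ← 28.26 +14.73 = 42.99 m/s
final state: V = 42.99 m/s, rpm = 1139 → n = rpm/60 = 18.983333 rev/s
target J* = 0.7127; solve J* = V/(n·D) for n: n = V/(J*·D) = 42.99/(0.7127 × 3.25) = 18.559972 rev/s
rpm = 60·n = 1113.598342

rpm = 1113.60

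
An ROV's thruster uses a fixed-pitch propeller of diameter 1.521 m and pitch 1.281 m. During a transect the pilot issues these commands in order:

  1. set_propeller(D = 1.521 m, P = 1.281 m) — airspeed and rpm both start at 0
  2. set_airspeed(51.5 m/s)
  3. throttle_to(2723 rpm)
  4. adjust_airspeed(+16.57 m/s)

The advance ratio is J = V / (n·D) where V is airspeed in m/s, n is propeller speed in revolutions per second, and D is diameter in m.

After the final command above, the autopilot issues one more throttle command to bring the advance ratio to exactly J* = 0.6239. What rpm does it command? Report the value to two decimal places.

set_propeller: D = 1.521 m, P = 1.281 m (p = P/D = 0.842209); state ← (V=0, rpm=0)
set_airspeed(51.5): V ← 51.5 m/s
throttle_to(2723): rpm ← 2723
adjust_airspeed(+16.57): V ← 51.5 +16.57 = 68.07 m/s
final state: V = 68.07 m/s, rpm = 2723 → n = rpm/60 = 45.383333 rev/s
target J* = 0.6239; solve J* = V/(n·D) for n: n = V/(J*·D) = 68.07/(0.6239 × 1.521) = 71.731771 rev/s
rpm = 60·n = 4303.906236

rpm = 4303.91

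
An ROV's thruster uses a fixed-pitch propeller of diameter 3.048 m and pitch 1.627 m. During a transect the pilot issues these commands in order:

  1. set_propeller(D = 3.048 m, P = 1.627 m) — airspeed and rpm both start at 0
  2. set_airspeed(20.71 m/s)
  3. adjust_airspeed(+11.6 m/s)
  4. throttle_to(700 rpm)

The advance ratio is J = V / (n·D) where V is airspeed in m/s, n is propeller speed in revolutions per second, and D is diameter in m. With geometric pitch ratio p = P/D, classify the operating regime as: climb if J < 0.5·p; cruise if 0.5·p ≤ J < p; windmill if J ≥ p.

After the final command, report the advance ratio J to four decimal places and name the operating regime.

set_propeller: D = 3.048 m, P = 1.627 m (p = P/D = 0.533793); state ← (V=0, rpm=0)
set_airspeed(20.71): V ← 20.71 m/s
adjust_airspeed(+11.6): V ← 20.71 +11.6 = 32.31 m/s
throttle_to(700): rpm ← 700
final state: V = 32.31 m/s, rpm = 700 → n = rpm/60 = 11.666667 rev/s
J = V / (n·D) = 32.31 / (11.666667 × 3.048) = 0.908605
regime bands: climb J<0.2669 | cruise [0.2669, 0.5338) | windmill J≥0.5338
J = 0.9086 → windmill

J = 0.9086, regime = windmill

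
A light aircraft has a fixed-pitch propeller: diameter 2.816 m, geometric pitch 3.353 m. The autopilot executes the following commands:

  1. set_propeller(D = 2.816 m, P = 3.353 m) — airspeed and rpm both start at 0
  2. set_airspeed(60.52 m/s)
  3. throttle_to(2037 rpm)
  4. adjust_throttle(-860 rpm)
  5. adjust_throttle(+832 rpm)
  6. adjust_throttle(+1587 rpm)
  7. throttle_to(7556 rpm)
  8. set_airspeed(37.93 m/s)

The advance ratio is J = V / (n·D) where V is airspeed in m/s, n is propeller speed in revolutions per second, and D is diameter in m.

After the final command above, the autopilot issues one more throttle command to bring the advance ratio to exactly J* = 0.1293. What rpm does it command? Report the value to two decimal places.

set_propeller: D = 2.816 m, P = 3.353 m (p = P/D = 1.190696); state ← (V=0, rpm=0)
set_airspeed(60.52): V ← 60.52 m/s
throttle_to(2037): rpm ← 2037
adjust_throttle(-860): rpm ← 2037 -860 = 1177
adjust_throttle(+832): rpm ← 1177 +832 = 2009
adjust_throttle(+1587): rpm ← 2009 +1587 = 3596
throttle_to(7556): rpm ← 7556
set_airspeed(37.93): V ← 37.93 m/s
final state: V = 37.93 m/s, rpm = 7556 → n = rpm/60 = 125.933333 rev/s
target J* = 0.1293; solve J* = V/(n·D) for n: n = V/(J*·D) = 37.93/(0.1293 × 2.816) = 104.172160 rev/s
rpm = 60·n = 6250.329572

rpm = 6250.33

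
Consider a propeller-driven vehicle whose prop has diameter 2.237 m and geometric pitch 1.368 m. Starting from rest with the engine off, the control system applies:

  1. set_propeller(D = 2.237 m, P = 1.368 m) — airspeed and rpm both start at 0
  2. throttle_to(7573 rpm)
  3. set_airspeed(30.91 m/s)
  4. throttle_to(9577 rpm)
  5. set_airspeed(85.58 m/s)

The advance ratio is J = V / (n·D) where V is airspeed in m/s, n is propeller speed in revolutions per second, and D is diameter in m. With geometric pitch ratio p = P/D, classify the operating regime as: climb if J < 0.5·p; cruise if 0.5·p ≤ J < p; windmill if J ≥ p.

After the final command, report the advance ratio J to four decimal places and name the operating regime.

J = 0.2397, regime = climb

set_propeller: D = 2.237 m, P = 1.368 m (p = P/D = 0.611533); state ← (V=0, rpm=0)
throttle_to(7573): rpm ← 7573
set_airspeed(30.91): V ← 30.91 m/s
throttle_to(9577): rpm ← 9577
set_airspeed(85.58): V ← 85.58 m/s
final state: V = 85.58 m/s, rpm = 9577 → n = rpm/60 = 159.616667 rev/s
J = V / (n·D) = 85.58 / (159.616667 × 2.237) = 0.239678
regime bands: climb J<0.3058 | cruise [0.3058, 0.6115) | windmill J≥0.6115
J = 0.2397 → climb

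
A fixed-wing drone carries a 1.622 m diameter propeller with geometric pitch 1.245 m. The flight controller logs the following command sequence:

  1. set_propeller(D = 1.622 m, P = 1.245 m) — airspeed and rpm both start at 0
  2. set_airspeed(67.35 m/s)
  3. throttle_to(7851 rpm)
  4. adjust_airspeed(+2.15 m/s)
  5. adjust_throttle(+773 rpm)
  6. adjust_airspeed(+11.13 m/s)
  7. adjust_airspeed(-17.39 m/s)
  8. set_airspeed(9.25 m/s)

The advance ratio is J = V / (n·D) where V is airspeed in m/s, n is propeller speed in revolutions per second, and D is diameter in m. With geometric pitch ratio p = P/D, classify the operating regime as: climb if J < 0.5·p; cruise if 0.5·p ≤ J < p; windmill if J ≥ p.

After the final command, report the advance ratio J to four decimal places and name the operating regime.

set_propeller: D = 1.622 m, P = 1.245 m (p = P/D = 0.767571); state ← (V=0, rpm=0)
set_airspeed(67.35): V ← 67.35 m/s
throttle_to(7851): rpm ← 7851
adjust_airspeed(+2.15): V ← 67.35 +2.15 = 69.5 m/s
adjust_throttle(+773): rpm ← 7851 +773 = 8624
adjust_airspeed(+11.13): V ← 69.5 +11.13 = 80.63 m/s
adjust_airspeed(-17.39): V ← 80.63 -17.39 = 63.24 m/s
set_airspeed(9.25): V ← 9.25 m/s
final state: V = 9.25 m/s, rpm = 8624 → n = rpm/60 = 143.733333 rev/s
J = V / (n·D) = 9.25 / (143.733333 × 1.622) = 0.039677
regime bands: climb J<0.3838 | cruise [0.3838, 0.7676) | windmill J≥0.7676
J = 0.0397 → climb

J = 0.0397, regime = climb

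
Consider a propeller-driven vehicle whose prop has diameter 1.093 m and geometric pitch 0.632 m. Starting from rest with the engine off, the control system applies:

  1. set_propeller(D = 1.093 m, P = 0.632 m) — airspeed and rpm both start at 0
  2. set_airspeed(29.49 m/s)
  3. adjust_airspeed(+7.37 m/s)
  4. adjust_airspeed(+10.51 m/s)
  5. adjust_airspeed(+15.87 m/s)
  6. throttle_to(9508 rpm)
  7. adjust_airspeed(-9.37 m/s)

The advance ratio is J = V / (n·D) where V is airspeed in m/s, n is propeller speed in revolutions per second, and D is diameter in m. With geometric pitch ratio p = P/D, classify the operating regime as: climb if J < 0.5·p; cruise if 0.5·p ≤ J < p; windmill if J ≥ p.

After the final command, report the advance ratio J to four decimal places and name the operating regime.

set_propeller: D = 1.093 m, P = 0.632 m (p = P/D = 0.578225); state ← (V=0, rpm=0)
set_airspeed(29.49): V ← 29.49 m/s
adjust_airspeed(+7.37): V ← 29.49 +7.37 = 36.86 m/s
adjust_airspeed(+10.51): V ← 36.86 +10.51 = 47.37 m/s
adjust_airspeed(+15.87): V ← 47.37 +15.87 = 63.24 m/s
throttle_to(9508): rpm ← 9508
adjust_airspeed(-9.37): V ← 63.24 -9.37 = 53.87 m/s
final state: V = 53.87 m/s, rpm = 9508 → n = rpm/60 = 158.466667 rev/s
J = V / (n·D) = 53.87 / (158.466667 × 1.093) = 0.311020
regime bands: climb J<0.2891 | cruise [0.2891, 0.5782) | windmill J≥0.5782
J = 0.3110 → cruise

J = 0.3110, regime = cruise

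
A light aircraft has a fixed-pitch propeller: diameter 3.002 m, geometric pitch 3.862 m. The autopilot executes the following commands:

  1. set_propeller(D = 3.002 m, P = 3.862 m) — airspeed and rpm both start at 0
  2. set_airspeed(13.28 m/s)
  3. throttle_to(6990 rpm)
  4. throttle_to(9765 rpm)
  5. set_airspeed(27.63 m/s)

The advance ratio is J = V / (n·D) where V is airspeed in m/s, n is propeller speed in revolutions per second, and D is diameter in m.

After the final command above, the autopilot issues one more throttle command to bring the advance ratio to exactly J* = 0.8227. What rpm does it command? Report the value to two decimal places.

rpm = 671.24

set_propeller: D = 3.002 m, P = 3.862 m (p = P/D = 1.286476); state ← (V=0, rpm=0)
set_airspeed(13.28): V ← 13.28 m/s
throttle_to(6990): rpm ← 6990
throttle_to(9765): rpm ← 9765
set_airspeed(27.63): V ← 27.63 m/s
final state: V = 27.63 m/s, rpm = 9765 → n = rpm/60 = 162.750000 rev/s
target J* = 0.8227; solve J* = V/(n·D) for n: n = V/(J*·D) = 27.63/(0.8227 × 3.002) = 11.187388 rev/s
rpm = 60·n = 671.243279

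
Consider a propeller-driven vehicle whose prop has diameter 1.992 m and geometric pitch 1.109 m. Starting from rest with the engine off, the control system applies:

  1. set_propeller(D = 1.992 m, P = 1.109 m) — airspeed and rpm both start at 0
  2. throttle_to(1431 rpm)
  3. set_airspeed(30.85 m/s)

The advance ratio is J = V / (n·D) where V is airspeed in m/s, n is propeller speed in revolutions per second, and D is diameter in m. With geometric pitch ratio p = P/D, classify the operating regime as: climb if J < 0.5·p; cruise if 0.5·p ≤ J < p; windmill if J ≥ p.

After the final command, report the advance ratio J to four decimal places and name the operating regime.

set_propeller: D = 1.992 m, P = 1.109 m (p = P/D = 0.556727); state ← (V=0, rpm=0)
throttle_to(1431): rpm ← 1431
set_airspeed(30.85): V ← 30.85 m/s
final state: V = 30.85 m/s, rpm = 1431 → n = rpm/60 = 23.850000 rev/s
J = V / (n·D) = 30.85 / (23.850000 × 1.992) = 0.649348
regime bands: climb J<0.2784 | cruise [0.2784, 0.5567) | windmill J≥0.5567
J = 0.6493 → windmill

J = 0.6493, regime = windmill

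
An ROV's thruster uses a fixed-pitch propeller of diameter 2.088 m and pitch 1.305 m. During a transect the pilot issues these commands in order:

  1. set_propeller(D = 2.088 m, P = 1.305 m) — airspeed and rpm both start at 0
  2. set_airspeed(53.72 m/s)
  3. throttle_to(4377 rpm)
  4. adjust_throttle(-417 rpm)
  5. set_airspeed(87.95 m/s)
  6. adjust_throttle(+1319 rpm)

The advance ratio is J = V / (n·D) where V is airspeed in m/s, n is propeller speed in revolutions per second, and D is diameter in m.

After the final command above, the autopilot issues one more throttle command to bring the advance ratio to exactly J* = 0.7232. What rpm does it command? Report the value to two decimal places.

set_propeller: D = 2.088 m, P = 1.305 m (p = P/D = 0.625000); state ← (V=0, rpm=0)
set_airspeed(53.72): V ← 53.72 m/s
throttle_to(4377): rpm ← 4377
adjust_throttle(-417): rpm ← 4377 -417 = 3960
set_airspeed(87.95): V ← 87.95 m/s
adjust_throttle(+1319): rpm ← 3960 +1319 = 5279
final state: V = 87.95 m/s, rpm = 5279 → n = rpm/60 = 87.983333 rev/s
target J* = 0.7232; solve J* = V/(n·D) for n: n = V/(J*·D) = 87.95/(0.7232 × 2.088) = 58.243429 rev/s
rpm = 60·n = 3494.605712

rpm = 3494.61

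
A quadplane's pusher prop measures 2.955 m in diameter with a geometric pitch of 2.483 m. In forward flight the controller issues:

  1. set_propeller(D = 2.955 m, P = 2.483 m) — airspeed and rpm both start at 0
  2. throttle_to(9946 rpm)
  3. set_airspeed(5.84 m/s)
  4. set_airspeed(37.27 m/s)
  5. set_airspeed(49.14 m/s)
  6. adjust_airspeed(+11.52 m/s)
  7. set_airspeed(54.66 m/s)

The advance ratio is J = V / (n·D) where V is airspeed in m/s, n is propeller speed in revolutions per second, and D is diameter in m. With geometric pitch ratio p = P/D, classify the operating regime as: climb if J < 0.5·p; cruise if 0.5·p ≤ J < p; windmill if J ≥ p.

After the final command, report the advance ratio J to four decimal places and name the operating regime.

J = 0.1116, regime = climb

set_propeller: D = 2.955 m, P = 2.483 m (p = P/D = 0.840271); state ← (V=0, rpm=0)
throttle_to(9946): rpm ← 9946
set_airspeed(5.84): V ← 5.84 m/s
set_airspeed(37.27): V ← 37.27 m/s
set_airspeed(49.14): V ← 49.14 m/s
adjust_airspeed(+11.52): V ← 49.14 +11.52 = 60.66 m/s
set_airspeed(54.66): V ← 54.66 m/s
final state: V = 54.66 m/s, rpm = 9946 → n = rpm/60 = 165.766667 rev/s
J = V / (n·D) = 54.66 / (165.766667 × 2.955) = 0.111587
regime bands: climb J<0.4201 | cruise [0.4201, 0.8403) | windmill J≥0.8403
J = 0.1116 → climb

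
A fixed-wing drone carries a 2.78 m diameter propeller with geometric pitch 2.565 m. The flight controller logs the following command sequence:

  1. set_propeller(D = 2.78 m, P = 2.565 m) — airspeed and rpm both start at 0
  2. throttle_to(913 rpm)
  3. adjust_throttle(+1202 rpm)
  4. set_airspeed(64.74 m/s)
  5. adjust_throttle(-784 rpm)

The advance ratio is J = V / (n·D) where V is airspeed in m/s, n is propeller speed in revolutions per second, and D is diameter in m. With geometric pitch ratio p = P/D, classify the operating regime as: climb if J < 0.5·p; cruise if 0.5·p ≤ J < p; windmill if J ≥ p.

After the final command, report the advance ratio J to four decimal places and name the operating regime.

set_propeller: D = 2.78 m, P = 2.565 m (p = P/D = 0.922662); state ← (V=0, rpm=0)
throttle_to(913): rpm ← 913
adjust_throttle(+1202): rpm ← 913 +1202 = 2115
set_airspeed(64.74): V ← 64.74 m/s
adjust_throttle(-784): rpm ← 2115 -784 = 1331
final state: V = 64.74 m/s, rpm = 1331 → n = rpm/60 = 22.183333 rev/s
J = V / (n·D) = 64.74 / (22.183333 × 2.78) = 1.049787
regime bands: climb J<0.4613 | cruise [0.4613, 0.9227) | windmill J≥0.9227
J = 1.0498 → windmill

J = 1.0498, regime = windmill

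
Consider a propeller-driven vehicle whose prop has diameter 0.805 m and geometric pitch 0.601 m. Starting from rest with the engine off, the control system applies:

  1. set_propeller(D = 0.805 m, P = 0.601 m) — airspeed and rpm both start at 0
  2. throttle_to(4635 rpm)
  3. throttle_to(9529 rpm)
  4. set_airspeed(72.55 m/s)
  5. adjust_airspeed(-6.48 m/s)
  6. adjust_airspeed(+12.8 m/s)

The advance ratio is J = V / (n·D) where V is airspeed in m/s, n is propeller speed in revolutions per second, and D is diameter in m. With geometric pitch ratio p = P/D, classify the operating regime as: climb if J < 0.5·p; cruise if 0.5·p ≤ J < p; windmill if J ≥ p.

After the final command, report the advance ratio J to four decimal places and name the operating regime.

set_propeller: D = 0.805 m, P = 0.601 m (p = P/D = 0.746584); state ← (V=0, rpm=0)
throttle_to(4635): rpm ← 4635
throttle_to(9529): rpm ← 9529
set_airspeed(72.55): V ← 72.55 m/s
adjust_airspeed(-6.48): V ← 72.55 -6.48 = 66.07 m/s
adjust_airspeed(+12.8): V ← 66.07 +12.8 = 78.87 m/s
final state: V = 78.87 m/s, rpm = 9529 → n = rpm/60 = 158.816667 rev/s
J = V / (n·D) = 78.87 / (158.816667 × 0.805) = 0.616907
regime bands: climb J<0.3733 | cruise [0.3733, 0.7466) | windmill J≥0.7466
J = 0.6169 → cruise

J = 0.6169, regime = cruise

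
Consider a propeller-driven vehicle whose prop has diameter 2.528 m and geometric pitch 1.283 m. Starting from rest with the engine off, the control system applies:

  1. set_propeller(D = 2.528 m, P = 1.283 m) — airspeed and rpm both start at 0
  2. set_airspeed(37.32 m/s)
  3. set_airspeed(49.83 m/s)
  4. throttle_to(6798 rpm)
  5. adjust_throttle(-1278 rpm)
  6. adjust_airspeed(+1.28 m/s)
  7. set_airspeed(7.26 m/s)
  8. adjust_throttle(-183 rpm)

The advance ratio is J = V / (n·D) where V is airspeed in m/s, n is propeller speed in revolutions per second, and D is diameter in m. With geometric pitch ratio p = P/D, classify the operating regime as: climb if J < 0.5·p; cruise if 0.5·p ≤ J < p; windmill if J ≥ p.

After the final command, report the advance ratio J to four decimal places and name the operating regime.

J = 0.0323, regime = climb

set_propeller: D = 2.528 m, P = 1.283 m (p = P/D = 0.507516); state ← (V=0, rpm=0)
set_airspeed(37.32): V ← 37.32 m/s
set_airspeed(49.83): V ← 49.83 m/s
throttle_to(6798): rpm ← 6798
adjust_throttle(-1278): rpm ← 6798 -1278 = 5520
adjust_airspeed(+1.28): V ← 49.83 +1.28 = 51.11 m/s
set_airspeed(7.26): V ← 7.26 m/s
adjust_throttle(-183): rpm ← 5520 -183 = 5337
final state: V = 7.26 m/s, rpm = 5337 → n = rpm/60 = 88.950000 rev/s
J = V / (n·D) = 7.26 / (88.950000 × 2.528) = 0.032286
regime bands: climb J<0.2538 | cruise [0.2538, 0.5075) | windmill J≥0.5075
J = 0.0323 → climb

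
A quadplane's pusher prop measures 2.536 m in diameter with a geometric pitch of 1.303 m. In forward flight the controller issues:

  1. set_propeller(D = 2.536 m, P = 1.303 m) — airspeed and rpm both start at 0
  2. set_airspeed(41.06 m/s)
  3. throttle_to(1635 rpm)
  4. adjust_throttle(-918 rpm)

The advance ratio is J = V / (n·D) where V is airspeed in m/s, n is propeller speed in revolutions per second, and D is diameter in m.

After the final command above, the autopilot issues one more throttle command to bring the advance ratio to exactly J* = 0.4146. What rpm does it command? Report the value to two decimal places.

rpm = 2343.10

set_propeller: D = 2.536 m, P = 1.303 m (p = P/D = 0.513801); state ← (V=0, rpm=0)
set_airspeed(41.06): V ← 41.06 m/s
throttle_to(1635): rpm ← 1635
adjust_throttle(-918): rpm ← 1635 -918 = 717
final state: V = 41.06 m/s, rpm = 717 → n = rpm/60 = 11.950000 rev/s
target J* = 0.4146; solve J* = V/(n·D) for n: n = V/(J*·D) = 41.06/(0.4146 × 2.536) = 39.051741 rev/s
rpm = 60·n = 2343.104448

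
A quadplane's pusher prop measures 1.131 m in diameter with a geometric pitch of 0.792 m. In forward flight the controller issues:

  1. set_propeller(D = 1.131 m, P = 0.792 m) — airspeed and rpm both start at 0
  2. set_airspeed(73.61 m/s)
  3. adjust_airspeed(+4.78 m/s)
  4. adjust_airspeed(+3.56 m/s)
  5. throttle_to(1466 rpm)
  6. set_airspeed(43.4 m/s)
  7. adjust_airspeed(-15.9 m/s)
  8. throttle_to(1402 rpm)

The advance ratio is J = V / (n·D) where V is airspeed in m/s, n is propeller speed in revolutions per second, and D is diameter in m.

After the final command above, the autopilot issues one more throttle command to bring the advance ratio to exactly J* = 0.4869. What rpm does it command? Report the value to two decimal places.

set_propeller: D = 1.131 m, P = 0.792 m (p = P/D = 0.700265); state ← (V=0, rpm=0)
set_airspeed(73.61): V ← 73.61 m/s
adjust_airspeed(+4.78): V ← 73.61 +4.78 = 78.39 m/s
adjust_airspeed(+3.56): V ← 78.39 +3.56 = 81.95 m/s
throttle_to(1466): rpm ← 1466
set_airspeed(43.4): V ← 43.4 m/s
adjust_airspeed(-15.9): V ← 43.4 -15.9 = 27.5 m/s
throttle_to(1402): rpm ← 1402
final state: V = 27.5 m/s, rpm = 1402 → n = rpm/60 = 23.366667 rev/s
target J* = 0.4869; solve J* = V/(n·D) for n: n = V/(J*·D) = 27.5/(0.4869 × 1.131) = 49.937904 rev/s
rpm = 60·n = 2996.274269

rpm = 2996.27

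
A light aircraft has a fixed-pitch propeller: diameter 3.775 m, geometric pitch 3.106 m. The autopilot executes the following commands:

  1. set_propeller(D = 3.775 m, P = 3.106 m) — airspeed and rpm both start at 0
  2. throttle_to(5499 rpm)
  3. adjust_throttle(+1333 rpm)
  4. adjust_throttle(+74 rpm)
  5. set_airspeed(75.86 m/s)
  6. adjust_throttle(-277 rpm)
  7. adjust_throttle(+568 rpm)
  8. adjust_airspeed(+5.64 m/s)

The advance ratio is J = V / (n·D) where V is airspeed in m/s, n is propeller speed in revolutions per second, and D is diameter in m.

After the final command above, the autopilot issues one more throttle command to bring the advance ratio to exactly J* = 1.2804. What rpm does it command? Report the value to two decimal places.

set_propeller: D = 3.775 m, P = 3.106 m (p = P/D = 0.822781); state ← (V=0, rpm=0)
throttle_to(5499): rpm ← 5499
adjust_throttle(+1333): rpm ← 5499 +1333 = 6832
adjust_throttle(+74): rpm ← 6832 +74 = 6906
set_airspeed(75.86): V ← 75.86 m/s
adjust_throttle(-277): rpm ← 6906 -277 = 6629
adjust_throttle(+568): rpm ← 6629 +568 = 7197
adjust_airspeed(+5.64): V ← 75.86 +5.64 = 81.5 m/s
final state: V = 81.5 m/s, rpm = 7197 → n = rpm/60 = 119.950000 rev/s
target J* = 1.2804; solve J* = V/(n·D) for n: n = V/(J*·D) = 81.5/(1.2804 × 3.775) = 16.861453 rev/s
rpm = 60·n = 1011.687159

rpm = 1011.69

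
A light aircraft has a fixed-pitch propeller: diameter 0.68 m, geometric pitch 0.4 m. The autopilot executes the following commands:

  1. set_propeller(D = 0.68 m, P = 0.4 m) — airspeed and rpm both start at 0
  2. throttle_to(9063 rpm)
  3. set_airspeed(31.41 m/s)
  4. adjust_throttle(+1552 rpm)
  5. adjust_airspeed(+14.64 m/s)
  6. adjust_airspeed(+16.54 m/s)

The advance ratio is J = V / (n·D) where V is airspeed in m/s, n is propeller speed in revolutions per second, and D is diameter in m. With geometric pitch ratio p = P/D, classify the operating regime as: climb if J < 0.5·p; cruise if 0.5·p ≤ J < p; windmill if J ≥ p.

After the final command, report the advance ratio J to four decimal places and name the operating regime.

J = 0.5203, regime = cruise

set_propeller: D = 0.68 m, P = 0.4 m (p = P/D = 0.588235); state ← (V=0, rpm=0)
throttle_to(9063): rpm ← 9063
set_airspeed(31.41): V ← 31.41 m/s
adjust_throttle(+1552): rpm ← 9063 +1552 = 10615
adjust_airspeed(+14.64): V ← 31.41 +14.64 = 46.05 m/s
adjust_airspeed(+16.54): V ← 46.05 +16.54 = 62.59 m/s
final state: V = 62.59 m/s, rpm = 10615 → n = rpm/60 = 176.916667 rev/s
J = V / (n·D) = 62.59 / (176.916667 × 0.68) = 0.520268
regime bands: climb J<0.2941 | cruise [0.2941, 0.5882) | windmill J≥0.5882
J = 0.5203 → cruise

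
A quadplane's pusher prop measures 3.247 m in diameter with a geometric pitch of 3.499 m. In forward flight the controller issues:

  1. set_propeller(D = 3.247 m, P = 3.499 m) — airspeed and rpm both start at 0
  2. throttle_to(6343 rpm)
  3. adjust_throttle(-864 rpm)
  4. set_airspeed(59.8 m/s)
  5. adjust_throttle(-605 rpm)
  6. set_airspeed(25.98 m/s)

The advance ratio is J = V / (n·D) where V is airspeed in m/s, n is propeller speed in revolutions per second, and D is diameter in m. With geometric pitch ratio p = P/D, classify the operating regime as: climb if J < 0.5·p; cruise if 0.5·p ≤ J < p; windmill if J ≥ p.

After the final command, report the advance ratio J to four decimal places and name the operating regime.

set_propeller: D = 3.247 m, P = 3.499 m (p = P/D = 1.077610); state ← (V=0, rpm=0)
throttle_to(6343): rpm ← 6343
adjust_throttle(-864): rpm ← 6343 -864 = 5479
set_airspeed(59.8): V ← 59.8 m/s
adjust_throttle(-605): rpm ← 5479 -605 = 4874
set_airspeed(25.98): V ← 25.98 m/s
final state: V = 25.98 m/s, rpm = 4874 → n = rpm/60 = 81.233333 rev/s
J = V / (n·D) = 25.98 / (81.233333 × 3.247) = 0.098497
regime bands: climb J<0.5388 | cruise [0.5388, 1.0776) | windmill J≥1.0776
J = 0.0985 → climb

J = 0.0985, regime = climb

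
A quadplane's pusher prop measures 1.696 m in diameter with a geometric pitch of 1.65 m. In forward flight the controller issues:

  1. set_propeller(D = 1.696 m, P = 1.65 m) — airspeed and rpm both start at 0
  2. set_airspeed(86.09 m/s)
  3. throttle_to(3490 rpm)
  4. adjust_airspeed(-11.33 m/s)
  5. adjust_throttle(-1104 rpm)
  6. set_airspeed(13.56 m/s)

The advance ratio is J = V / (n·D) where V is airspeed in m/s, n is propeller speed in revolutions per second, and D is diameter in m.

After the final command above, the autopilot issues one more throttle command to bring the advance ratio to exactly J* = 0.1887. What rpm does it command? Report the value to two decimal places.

rpm = 2542.22

set_propeller: D = 1.696 m, P = 1.65 m (p = P/D = 0.972877); state ← (V=0, rpm=0)
set_airspeed(86.09): V ← 86.09 m/s
throttle_to(3490): rpm ← 3490
adjust_airspeed(-11.33): V ← 86.09 -11.33 = 74.76 m/s
adjust_throttle(-1104): rpm ← 3490 -1104 = 2386
set_airspeed(13.56): V ← 13.56 m/s
final state: V = 13.56 m/s, rpm = 2386 → n = rpm/60 = 39.766667 rev/s
target J* = 0.1887; solve J* = V/(n·D) for n: n = V/(J*·D) = 13.56/(0.1887 × 1.696) = 42.370339 rev/s
rpm = 60·n = 2542.220356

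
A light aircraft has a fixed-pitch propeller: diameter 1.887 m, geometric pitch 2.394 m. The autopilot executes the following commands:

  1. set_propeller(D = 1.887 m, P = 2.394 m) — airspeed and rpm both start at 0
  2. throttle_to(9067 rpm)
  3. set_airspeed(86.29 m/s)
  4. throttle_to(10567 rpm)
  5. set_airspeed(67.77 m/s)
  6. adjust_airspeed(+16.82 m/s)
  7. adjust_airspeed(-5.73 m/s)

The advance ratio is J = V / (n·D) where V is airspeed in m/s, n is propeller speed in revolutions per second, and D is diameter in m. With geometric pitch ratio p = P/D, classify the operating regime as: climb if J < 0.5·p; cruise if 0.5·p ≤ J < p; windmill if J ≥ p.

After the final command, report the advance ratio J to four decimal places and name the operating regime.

set_propeller: D = 1.887 m, P = 2.394 m (p = P/D = 1.268680); state ← (V=0, rpm=0)
throttle_to(9067): rpm ← 9067
set_airspeed(86.29): V ← 86.29 m/s
throttle_to(10567): rpm ← 10567
set_airspeed(67.77): V ← 67.77 m/s
adjust_airspeed(+16.82): V ← 67.77 +16.82 = 84.59 m/s
adjust_airspeed(-5.73): V ← 84.59 -5.73 = 78.86 m/s
final state: V = 78.86 m/s, rpm = 10567 → n = rpm/60 = 176.116667 rev/s
J = V / (n·D) = 78.86 / (176.116667 × 1.887) = 0.237293
regime bands: climb J<0.6343 | cruise [0.6343, 1.2687) | windmill J≥1.2687
J = 0.2373 → climb

J = 0.2373, regime = climb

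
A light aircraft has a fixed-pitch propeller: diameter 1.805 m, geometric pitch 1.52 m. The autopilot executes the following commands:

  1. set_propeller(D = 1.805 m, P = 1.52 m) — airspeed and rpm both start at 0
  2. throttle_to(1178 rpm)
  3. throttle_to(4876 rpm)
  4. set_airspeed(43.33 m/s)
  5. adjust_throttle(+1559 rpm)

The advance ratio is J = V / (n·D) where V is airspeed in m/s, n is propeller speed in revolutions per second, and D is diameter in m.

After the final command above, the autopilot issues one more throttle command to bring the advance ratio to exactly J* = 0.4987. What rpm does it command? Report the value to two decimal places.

rpm = 2888.17

set_propeller: D = 1.805 m, P = 1.52 m (p = P/D = 0.842105); state ← (V=0, rpm=0)
throttle_to(1178): rpm ← 1178
throttle_to(4876): rpm ← 4876
set_airspeed(43.33): V ← 43.33 m/s
adjust_throttle(+1559): rpm ← 4876 +1559 = 6435
final state: V = 43.33 m/s, rpm = 6435 → n = rpm/60 = 107.250000 rev/s
target J* = 0.4987; solve J* = V/(n·D) for n: n = V/(J*·D) = 43.33/(0.4987 × 1.805) = 48.136235 rev/s
rpm = 60·n = 2888.174073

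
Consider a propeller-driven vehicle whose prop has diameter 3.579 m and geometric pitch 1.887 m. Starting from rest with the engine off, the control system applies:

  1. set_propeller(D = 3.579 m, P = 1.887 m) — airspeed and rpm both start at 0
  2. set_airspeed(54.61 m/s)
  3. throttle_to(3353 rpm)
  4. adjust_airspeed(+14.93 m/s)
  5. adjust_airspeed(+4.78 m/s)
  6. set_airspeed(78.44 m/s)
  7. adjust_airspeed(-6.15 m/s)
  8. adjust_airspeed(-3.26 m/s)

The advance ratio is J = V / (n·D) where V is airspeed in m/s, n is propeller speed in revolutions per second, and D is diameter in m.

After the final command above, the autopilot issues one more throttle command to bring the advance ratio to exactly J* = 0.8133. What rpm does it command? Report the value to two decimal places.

set_propeller: D = 3.579 m, P = 1.887 m (p = P/D = 0.527242); state ← (V=0, rpm=0)
set_airspeed(54.61): V ← 54.61 m/s
throttle_to(3353): rpm ← 3353
adjust_airspeed(+14.93): V ← 54.61 +14.93 = 69.54 m/s
adjust_airspeed(+4.78): V ← 69.54 +4.78 = 74.32 m/s
set_airspeed(78.44): V ← 78.44 m/s
adjust_airspeed(-6.15): V ← 78.44 -6.15 = 72.29 m/s
adjust_airspeed(-3.26): V ← 72.29 -3.26 = 69.03 m/s
final state: V = 69.03 m/s, rpm = 3353 → n = rpm/60 = 55.883333 rev/s
target J* = 0.8133; solve J* = V/(n·D) for n: n = V/(J*·D) = 69.03/(0.8133 × 3.579) = 23.715124 rev/s
rpm = 60·n = 1422.907449

rpm = 1422.91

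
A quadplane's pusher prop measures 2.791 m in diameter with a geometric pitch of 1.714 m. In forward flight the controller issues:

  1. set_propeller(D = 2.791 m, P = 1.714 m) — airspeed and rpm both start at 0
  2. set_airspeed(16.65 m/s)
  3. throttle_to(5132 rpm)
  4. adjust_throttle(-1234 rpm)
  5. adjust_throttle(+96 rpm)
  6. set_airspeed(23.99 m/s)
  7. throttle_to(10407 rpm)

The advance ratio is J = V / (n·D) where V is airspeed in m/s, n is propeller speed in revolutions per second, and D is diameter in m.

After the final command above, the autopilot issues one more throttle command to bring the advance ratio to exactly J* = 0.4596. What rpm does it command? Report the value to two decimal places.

set_propeller: D = 2.791 m, P = 1.714 m (p = P/D = 0.614117); state ← (V=0, rpm=0)
set_airspeed(16.65): V ← 16.65 m/s
throttle_to(5132): rpm ← 5132
adjust_throttle(-1234): rpm ← 5132 -1234 = 3898
adjust_throttle(+96): rpm ← 3898 +96 = 3994
set_airspeed(23.99): V ← 23.99 m/s
throttle_to(10407): rpm ← 10407
final state: V = 23.99 m/s, rpm = 10407 → n = rpm/60 = 173.450000 rev/s
target J* = 0.4596; solve J* = V/(n·D) for n: n = V/(J*·D) = 23.99/(0.4596 × 2.791) = 18.702101 rev/s
rpm = 60·n = 1122.126043

rpm = 1122.13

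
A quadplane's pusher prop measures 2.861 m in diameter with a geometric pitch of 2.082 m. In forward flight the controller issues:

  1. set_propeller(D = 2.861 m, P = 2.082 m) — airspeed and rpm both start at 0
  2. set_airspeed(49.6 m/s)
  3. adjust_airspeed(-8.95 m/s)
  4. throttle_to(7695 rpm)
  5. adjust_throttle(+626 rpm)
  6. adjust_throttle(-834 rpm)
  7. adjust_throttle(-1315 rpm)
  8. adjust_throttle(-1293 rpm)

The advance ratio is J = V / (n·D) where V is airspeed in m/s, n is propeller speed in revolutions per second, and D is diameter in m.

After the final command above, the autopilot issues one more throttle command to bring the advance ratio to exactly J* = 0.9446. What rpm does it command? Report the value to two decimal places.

set_propeller: D = 2.861 m, P = 2.082 m (p = P/D = 0.727718); state ← (V=0, rpm=0)
set_airspeed(49.6): V ← 49.6 m/s
adjust_airspeed(-8.95): V ← 49.6 -8.95 = 40.65 m/s
throttle_to(7695): rpm ← 7695
adjust_throttle(+626): rpm ← 7695 +626 = 8321
adjust_throttle(-834): rpm ← 8321 -834 = 7487
adjust_throttle(-1315): rpm ← 7487 -1315 = 6172
adjust_throttle(-1293): rpm ← 6172 -1293 = 4879
final state: V = 40.65 m/s, rpm = 4879 → n = rpm/60 = 81.316667 rev/s
target J* = 0.9446; solve J* = V/(n·D) for n: n = V/(J*·D) = 40.65/(0.9446 × 2.861) = 15.041625 rev/s
rpm = 60·n = 902.497487

rpm = 902.50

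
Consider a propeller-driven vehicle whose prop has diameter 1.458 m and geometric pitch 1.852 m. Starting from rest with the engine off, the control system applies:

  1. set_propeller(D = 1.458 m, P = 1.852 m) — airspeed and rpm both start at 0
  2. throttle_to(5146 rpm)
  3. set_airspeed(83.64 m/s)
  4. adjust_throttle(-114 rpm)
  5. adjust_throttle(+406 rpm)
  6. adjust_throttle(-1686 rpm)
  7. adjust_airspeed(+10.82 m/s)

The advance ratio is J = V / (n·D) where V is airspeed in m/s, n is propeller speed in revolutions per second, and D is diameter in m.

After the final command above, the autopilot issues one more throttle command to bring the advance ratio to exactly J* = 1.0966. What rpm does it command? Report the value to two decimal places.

set_propeller: D = 1.458 m, P = 1.852 m (p = P/D = 1.270233); state ← (V=0, rpm=0)
throttle_to(5146): rpm ← 5146
set_airspeed(83.64): V ← 83.64 m/s
adjust_throttle(-114): rpm ← 5146 -114 = 5032
adjust_throttle(+406): rpm ← 5032 +406 = 5438
adjust_throttle(-1686): rpm ← 5438 -1686 = 3752
adjust_airspeed(+10.82): V ← 83.64 +10.82 = 94.46 m/s
final state: V = 94.46 m/s, rpm = 3752 → n = rpm/60 = 62.533333 rev/s
target J* = 1.0966; solve J* = V/(n·D) for n: n = V/(J*·D) = 94.46/(1.0966 × 1.458) = 59.080230 rev/s
rpm = 60·n = 3544.813787

rpm = 3544.81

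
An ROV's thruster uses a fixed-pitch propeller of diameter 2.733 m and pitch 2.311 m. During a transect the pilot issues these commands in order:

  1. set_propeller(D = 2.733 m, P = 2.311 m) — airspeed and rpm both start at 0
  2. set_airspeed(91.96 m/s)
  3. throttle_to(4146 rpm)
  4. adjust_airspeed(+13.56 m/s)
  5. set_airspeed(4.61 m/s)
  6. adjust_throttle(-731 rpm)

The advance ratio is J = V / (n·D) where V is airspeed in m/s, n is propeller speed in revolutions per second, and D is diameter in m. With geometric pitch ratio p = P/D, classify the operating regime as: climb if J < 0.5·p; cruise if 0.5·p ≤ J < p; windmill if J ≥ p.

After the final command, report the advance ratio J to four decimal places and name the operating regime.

J = 0.0296, regime = climb

set_propeller: D = 2.733 m, P = 2.311 m (p = P/D = 0.845591); state ← (V=0, rpm=0)
set_airspeed(91.96): V ← 91.96 m/s
throttle_to(4146): rpm ← 4146
adjust_airspeed(+13.56): V ← 91.96 +13.56 = 105.52 m/s
set_airspeed(4.61): V ← 4.61 m/s
adjust_throttle(-731): rpm ← 4146 -731 = 3415
final state: V = 4.61 m/s, rpm = 3415 → n = rpm/60 = 56.916667 rev/s
J = V / (n·D) = 4.61 / (56.916667 × 2.733) = 0.029636
regime bands: climb J<0.4228 | cruise [0.4228, 0.8456) | windmill J≥0.8456
J = 0.0296 → climb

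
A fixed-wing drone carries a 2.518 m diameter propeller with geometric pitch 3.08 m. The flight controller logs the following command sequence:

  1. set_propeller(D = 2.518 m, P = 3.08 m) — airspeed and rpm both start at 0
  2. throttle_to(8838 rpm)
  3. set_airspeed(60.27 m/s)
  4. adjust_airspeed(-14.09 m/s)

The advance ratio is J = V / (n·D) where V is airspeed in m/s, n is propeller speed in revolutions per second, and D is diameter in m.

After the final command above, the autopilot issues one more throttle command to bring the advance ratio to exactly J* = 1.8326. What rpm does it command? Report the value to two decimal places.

set_propeller: D = 2.518 m, P = 3.08 m (p = P/D = 1.223193); state ← (V=0, rpm=0)
throttle_to(8838): rpm ← 8838
set_airspeed(60.27): V ← 60.27 m/s
adjust_airspeed(-14.09): V ← 60.27 -14.09 = 46.18 m/s
final state: V = 46.18 m/s, rpm = 8838 → n = rpm/60 = 147.300000 rev/s
target J* = 1.8326; solve J* = V/(n·D) for n: n = V/(J*·D) = 46.18/(1.8326 × 2.518) = 10.007613 rev/s
rpm = 60·n = 600.456805

rpm = 600.46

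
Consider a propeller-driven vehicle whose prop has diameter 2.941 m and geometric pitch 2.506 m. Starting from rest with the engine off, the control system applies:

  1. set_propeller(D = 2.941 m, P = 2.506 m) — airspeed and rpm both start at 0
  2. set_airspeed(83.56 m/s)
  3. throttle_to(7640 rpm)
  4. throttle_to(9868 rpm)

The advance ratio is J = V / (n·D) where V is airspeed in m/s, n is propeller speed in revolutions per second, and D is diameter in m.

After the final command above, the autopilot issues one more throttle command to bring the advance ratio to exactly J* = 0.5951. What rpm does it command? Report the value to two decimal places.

set_propeller: D = 2.941 m, P = 2.506 m (p = P/D = 0.852091); state ← (V=0, rpm=0)
set_airspeed(83.56): V ← 83.56 m/s
throttle_to(7640): rpm ← 7640
throttle_to(9868): rpm ← 9868
final state: V = 83.56 m/s, rpm = 9868 → n = rpm/60 = 164.466667 rev/s
target J* = 0.5951; solve J* = V/(n·D) for n: n = V/(J*·D) = 83.56/(0.5951 × 2.941) = 47.743412 rev/s
rpm = 60·n = 2864.604745

rpm = 2864.60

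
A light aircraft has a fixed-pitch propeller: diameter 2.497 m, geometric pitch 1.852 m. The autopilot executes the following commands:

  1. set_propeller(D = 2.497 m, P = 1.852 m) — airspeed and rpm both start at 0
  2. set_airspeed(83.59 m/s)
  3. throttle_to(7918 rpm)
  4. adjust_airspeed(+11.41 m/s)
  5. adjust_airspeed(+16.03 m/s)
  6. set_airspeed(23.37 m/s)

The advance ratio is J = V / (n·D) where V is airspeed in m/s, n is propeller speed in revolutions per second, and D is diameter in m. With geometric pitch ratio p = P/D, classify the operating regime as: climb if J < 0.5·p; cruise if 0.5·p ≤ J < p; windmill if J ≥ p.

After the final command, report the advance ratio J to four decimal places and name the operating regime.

set_propeller: D = 2.497 m, P = 1.852 m (p = P/D = 0.741690); state ← (V=0, rpm=0)
set_airspeed(83.59): V ← 83.59 m/s
throttle_to(7918): rpm ← 7918
adjust_airspeed(+11.41): V ← 83.59 +11.41 = 95 m/s
adjust_airspeed(+16.03): V ← 95 +16.03 = 111.03 m/s
set_airspeed(23.37): V ← 23.37 m/s
final state: V = 23.37 m/s, rpm = 7918 → n = rpm/60 = 131.966667 rev/s
J = V / (n·D) = 23.37 / (131.966667 × 2.497) = 0.070921
regime bands: climb J<0.3708 | cruise [0.3708, 0.7417) | windmill J≥0.7417
J = 0.0709 → climb

J = 0.0709, regime = climb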